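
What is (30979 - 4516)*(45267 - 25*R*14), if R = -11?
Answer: 1299783171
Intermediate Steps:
(30979 - 4516)*(45267 - 25*R*14) = (30979 - 4516)*(45267 - 25*(-11)*14) = 26463*(45267 + 275*14) = 26463*(45267 + 3850) = 26463*49117 = 1299783171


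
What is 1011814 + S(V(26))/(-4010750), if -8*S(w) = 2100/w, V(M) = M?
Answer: 8440916641061/8342360 ≈ 1.0118e+6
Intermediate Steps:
S(w) = -525/(2*w)
1011814 + S(V(26))/(-4010750) = 1011814 - 525/2/26/(-4010750) = 1011814 - 525/2*1/26*(-1/4010750) = 1011814 - 525/52*(-1/4010750) = 1011814 + 21/8342360 = 8440916641061/8342360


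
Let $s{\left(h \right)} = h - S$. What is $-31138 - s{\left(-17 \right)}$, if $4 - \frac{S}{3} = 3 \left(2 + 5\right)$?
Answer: $-31172$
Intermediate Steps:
$S = -51$ ($S = 12 - 3 \cdot 3 \left(2 + 5\right) = 12 - 3 \cdot 3 \cdot 7 = 12 - 63 = -51$)
$s{\left(h \right)} = 51 + h$ ($s{\left(h \right)} = h - -51 = h + 51 = 51 + h$)
$-31138 - s{\left(-17 \right)} = -31138 - \left(51 - 17\right) = -31138 - 34 = -31172$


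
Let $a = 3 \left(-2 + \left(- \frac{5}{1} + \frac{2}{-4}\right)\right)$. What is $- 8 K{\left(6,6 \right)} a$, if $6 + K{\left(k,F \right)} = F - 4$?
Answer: $-720$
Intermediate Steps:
$K{\left(k,F \right)} = -10 + F$ ($K{\left(k,F \right)} = -6 + \left(F - 4\right) = -6 + \left(-4 + F\right) = -10 + F$)
$a = - \frac{45}{2}$ ($a = 3 \left(-2 + \left(\left(-5\right) 1 + 2 \left(- \frac{1}{4}\right)\right)\right) = 3 \left(-2 - \frac{11}{2}\right) = 3 \left(- \frac{15}{2}\right) = - \frac{45}{2} \approx -22.5$)
$- 8 K{\left(6,6 \right)} a = - 8 \left(-10 + 6\right) \left(- \frac{45}{2}\right) = \left(-8\right) \left(-4\right) \left(- \frac{45}{2}\right) = 32 \left(- \frac{45}{2}\right) = -720$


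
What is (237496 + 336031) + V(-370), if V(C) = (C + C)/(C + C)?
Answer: 573528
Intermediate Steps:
V(C) = 1 (V(C) = (2*C)/((2*C)) = (2*C)*(1/(2*C)) = 1)
(237496 + 336031) + V(-370) = (237496 + 336031) + 1 = 573527 + 1 = 573528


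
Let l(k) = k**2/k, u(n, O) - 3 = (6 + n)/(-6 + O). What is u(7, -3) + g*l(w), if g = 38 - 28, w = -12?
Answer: -1066/9 ≈ -118.44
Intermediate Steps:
u(n, O) = 3 + (6 + n)/(-6 + O)
g = 10
l(k) = k
u(7, -3) + g*l(w) = (-12 + 7 + 3*(-3))/(-6 - 3) + 10*(-12) = (-12 + 7 - 9)/(-9) - 120 = -1/9*(-14) - 120 = 14/9 - 120 = -1066/9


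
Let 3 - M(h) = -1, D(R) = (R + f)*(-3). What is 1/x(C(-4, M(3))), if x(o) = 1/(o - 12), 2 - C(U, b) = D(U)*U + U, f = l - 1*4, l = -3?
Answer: 126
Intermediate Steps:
f = -7 (f = -3 - 1*4 = -3 - 4 = -7)
D(R) = 21 - 3*R (D(R) = (R - 7)*(-3) = (-7 + R)*(-3) = 21 - 3*R)
M(h) = 4 (M(h) = 3 - 1*(-1) = 3 + 1 = 4)
C(U, b) = 2 - U - U*(21 - 3*U) (C(U, b) = 2 - ((21 - 3*U)*U + U) = 2 - (U*(21 - 3*U) + U) = 2 - (U + U*(21 - 3*U)) = 2 + (-U - U*(21 - 3*U)) = 2 - U - U*(21 - 3*U))
x(o) = 1/(-12 + o)
1/x(C(-4, M(3))) = 1/(1/(-12 + (2 - 1*(-4) + 3*(-4)*(-7 - 4)))) = 1/(1/(-12 + (2 + 4 + 3*(-4)*(-11)))) = 1/(1/(-12 + (2 + 4 + 132))) = 1/(1/(-12 + 138)) = 1/(1/126) = 126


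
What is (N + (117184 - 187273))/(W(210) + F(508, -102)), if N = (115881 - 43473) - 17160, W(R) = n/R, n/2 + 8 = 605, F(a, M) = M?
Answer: 519435/3371 ≈ 154.09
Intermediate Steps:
n = 1194 (n = -16 + 2*605 = -16 + 1210 = 1194)
W(R) = 1194/R
N = 55248 (N = 72408 - 17160 = 55248)
(N + (117184 - 187273))/(W(210) + F(508, -102)) = (55248 + (117184 - 187273))/(1194/210 - 102) = (55248 - 70089)/(1194*(1/210) - 102) = -14841/(199/35 - 102) = -14841/(-3371/35) = -14841*(-35/3371) = 519435/3371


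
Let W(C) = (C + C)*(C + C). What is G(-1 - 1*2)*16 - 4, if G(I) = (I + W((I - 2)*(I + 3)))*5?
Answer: -244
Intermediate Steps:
W(C) = 4*C**2 (W(C) = (2*C)*(2*C) = 4*C**2)
G(I) = 5*I + 20*(-2 + I)**2*(3 + I)**2 (G(I) = (I + 4*((I - 2)*(I + 3))**2)*5 = (I + 4*((-2 + I)*(3 + I))**2)*5 = (I + 4*((-2 + I)**2*(3 + I)**2))*5 = (I + 4*(-2 + I)**2*(3 + I)**2)*5 = 5*I + 20*(-2 + I)**2*(3 + I)**2)
G(-1 - 1*2)*16 - 4 = (5*(-1 - 1*2) + 20*(-6 + (-1 - 1*2) + (-1 - 1*2)**2)**2)*16 - 4 = (5*(-1 - 2) + 20*(-6 + (-1 - 2) + (-1 - 2)**2)**2)*16 - 4 = (5*(-3) + 20*(-6 - 3 + (-3)**2)**2)*16 - 4 = (-15 + 20*(-6 - 3 + 9)**2)*16 - 4 = (-15 + 20*0**2)*16 - 4 = (-15 + 20*0)*16 - 4 = (-15 + 0)*16 - 4 = -15*16 - 4 = -240 - 4 = -244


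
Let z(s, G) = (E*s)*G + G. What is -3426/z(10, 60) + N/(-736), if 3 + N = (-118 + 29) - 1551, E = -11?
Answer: 1105563/401120 ≈ 2.7562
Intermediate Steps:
z(s, G) = G - 11*G*s (z(s, G) = (-11*s)*G + G = -11*G*s + G = G - 11*G*s)
N = -1643 (N = -3 + ((-118 + 29) - 1551) = -3 + (-89 - 1551) = -3 - 1640 = -1643)
-3426/z(10, 60) + N/(-736) = -3426*1/(60*(1 - 11*10)) - 1643/(-736) = -3426*1/(60*(1 - 110)) - 1643*(-1/736) = -3426/(60*(-109)) + 1643/736 = -3426/(-6540) + 1643/736 = -3426*(-1/6540) + 1643/736 = 571/1090 + 1643/736 = 1105563/401120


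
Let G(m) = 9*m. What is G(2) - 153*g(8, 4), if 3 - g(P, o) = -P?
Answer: -1665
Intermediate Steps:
g(P, o) = 3 + P (g(P, o) = 3 - (-1)*P = 3 + P)
G(2) - 153*g(8, 4) = 9*2 - 153*(3 + 8) = 18 - 153*11 = 18 - 1683 = -1665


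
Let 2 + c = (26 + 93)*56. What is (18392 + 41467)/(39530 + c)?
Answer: 59859/46192 ≈ 1.2959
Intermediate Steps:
c = 6662 (c = -2 + (26 + 93)*56 = -2 + 119*56 = -2 + 6664 = 6662)
(18392 + 41467)/(39530 + c) = (18392 + 41467)/(39530 + 6662) = 59859/46192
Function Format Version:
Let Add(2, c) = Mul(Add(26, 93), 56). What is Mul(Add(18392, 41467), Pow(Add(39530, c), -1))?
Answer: Rational(59859, 46192) ≈ 1.2959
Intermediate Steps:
c = 6662 (c = Add(-2, Mul(Add(26, 93), 56)) = Add(-2, Mul(119, 56)) = Add(-2, 6664) = 6662)
Mul(Add(18392, 41467), Pow(Add(39530, c), -1)) = Mul(Add(18392, 41467), Pow(Add(39530, 6662), -1)) = Mul(59859, Pow(46192, -1)) = Mul(59859, Rational(1, 46192)) = Rational(59859, 46192)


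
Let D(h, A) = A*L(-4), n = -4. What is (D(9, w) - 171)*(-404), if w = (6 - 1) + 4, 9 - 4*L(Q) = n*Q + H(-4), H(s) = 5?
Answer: 79992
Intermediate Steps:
L(Q) = 1 + Q (L(Q) = 9/4 - (-4*Q + 5)/4 = 9/4 - (5 - 4*Q)/4 = 9/4 + (-5/4 + Q) = 1 + Q)
w = 9 (w = 5 + 4 = 9)
D(h, A) = -3*A (D(h, A) = A*(1 - 4) = A*(-3) = -3*A)
(D(9, w) - 171)*(-404) = (-3*9 - 171)*(-404) = (-27 - 171)*(-404) = -198*(-404) = 79992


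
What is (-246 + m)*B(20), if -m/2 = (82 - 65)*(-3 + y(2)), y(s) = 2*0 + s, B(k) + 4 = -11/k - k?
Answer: 26023/5 ≈ 5204.6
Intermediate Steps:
B(k) = -4 - k - 11/k (B(k) = -4 + (-11/k - k) = -4 + (-k - 11/k) = -4 - k - 11/k)
y(s) = s (y(s) = 0 + s = s)
m = 34 (m = -2*(82 - 65)*(-3 + 2) = -34*(-1) = -2*(-17) = 34)
(-246 + m)*B(20) = (-246 + 34)*(-4 - 1*20 - 11/20) = -212*(-4 - 20 - 11*1/20) = -212*(-4 - 20 - 11/20) = -212*(-491/20) = 26023/5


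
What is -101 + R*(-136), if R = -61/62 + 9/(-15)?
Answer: 17733/155 ≈ 114.41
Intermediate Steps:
R = -491/310 (R = -61*1/62 + 9*(-1/15) = -61/62 - 3/5 = -491/310 ≈ -1.5839)
-101 + R*(-136) = -101 - 491/310*(-136) = -101 + 33388/155 = 17733/155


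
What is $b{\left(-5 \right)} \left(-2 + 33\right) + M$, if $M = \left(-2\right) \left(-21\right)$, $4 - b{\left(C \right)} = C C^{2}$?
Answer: $4041$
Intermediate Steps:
$b{\left(C \right)} = 4 - C^{3}$ ($b{\left(C \right)} = 4 - C C^{2} = 4 - C^{3}$)
$M = 42$
$b{\left(-5 \right)} \left(-2 + 33\right) + M = \left(4 - \left(-5\right)^{3}\right) \left(-2 + 33\right) + 42 = \left(4 - -125\right) 31 + 42 = \left(4 + 125\right) 31 + 42 = 129 \cdot 31 + 42 = 3999 + 42 = 4041$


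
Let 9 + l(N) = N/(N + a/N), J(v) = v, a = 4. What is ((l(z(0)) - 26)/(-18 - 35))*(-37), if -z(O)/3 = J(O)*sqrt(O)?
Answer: -1295/53 ≈ -24.434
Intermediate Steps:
z(O) = -3*O**(3/2) (z(O) = -3*O*sqrt(O) = -3*O**(3/2))
l(N) = -9 + N/(N + 4/N)
((l(z(0)) - 26)/(-18 - 35))*(-37) = ((4*(-9 - 2*(-3*0**(3/2))**2)/(4 + (-3*0**(3/2))**2) - 26)/(-18 - 35))*(-37) = ((4*(-9 - 2*(-3*0)**2)/(4 + (-3*0)**2) - 26)/(-53))*(-37) = ((4*(-9 - 2*0**2)/(4 + 0**2) - 26)*(-1/53))*(-37) = ((4*(-9 - 2*0)/(4 + 0) - 26)*(-1/53))*(-37) = ((4*(-9 + 0)/4 - 26)*(-1/53))*(-37) = ((4*(1/4)*(-9) - 26)*(-1/53))*(-37) = ((-9 - 26)*(-1/53))*(-37) = -35*(-1/53)*(-37) = (35/53)*(-37) = -1295/53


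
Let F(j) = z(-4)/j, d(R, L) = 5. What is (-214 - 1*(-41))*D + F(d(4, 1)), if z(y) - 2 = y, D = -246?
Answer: 212788/5 ≈ 42558.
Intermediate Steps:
z(y) = 2 + y
F(j) = -2/j (F(j) = (2 - 4)/j = -2/j)
(-214 - 1*(-41))*D + F(d(4, 1)) = (-214 - 1*(-41))*(-246) - 2/5 = (-214 + 41)*(-246) - 2*⅕ = -173*(-246) - ⅖ = 42558 - ⅖ = 212788/5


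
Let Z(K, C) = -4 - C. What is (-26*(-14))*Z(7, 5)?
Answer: -3276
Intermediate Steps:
(-26*(-14))*Z(7, 5) = (-26*(-14))*(-4 - 1*5) = 364*(-4 - 5) = 364*(-9) = -3276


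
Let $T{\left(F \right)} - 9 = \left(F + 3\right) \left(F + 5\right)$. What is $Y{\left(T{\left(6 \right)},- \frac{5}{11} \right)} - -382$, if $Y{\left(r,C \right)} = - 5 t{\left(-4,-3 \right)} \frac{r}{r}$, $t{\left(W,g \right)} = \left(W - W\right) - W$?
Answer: $362$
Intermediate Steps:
$T{\left(F \right)} = 9 + \left(3 + F\right) \left(5 + F\right)$ ($T{\left(F \right)} = 9 + \left(F + 3\right) \left(F + 5\right) = 9 + \left(3 + F\right) \left(5 + F\right)$)
$t{\left(W,g \right)} = - W$ ($t{\left(W,g \right)} = 0 - W = - W$)
$Y{\left(r,C \right)} = -20$ ($Y{\left(r,C \right)} = - 5 \left(\left(-1\right) \left(-4\right)\right) \frac{r}{r} = \left(-5\right) 4 \cdot 1 = \left(-20\right) 1 = -20$)
$Y{\left(T{\left(6 \right)},- \frac{5}{11} \right)} - -382 = -20 - -382 = -20 + 382 = 362$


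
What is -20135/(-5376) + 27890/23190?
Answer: 6854081/1385216 ≈ 4.9480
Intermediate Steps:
-20135/(-5376) + 27890/23190 = -20135*(-1/5376) + 27890*(1/23190) = 20135/5376 + 2789/2319 = 6854081/1385216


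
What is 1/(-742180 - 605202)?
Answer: -1/1347382 ≈ -7.4218e-7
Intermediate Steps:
1/(-742180 - 605202) = 1/(-1347382) = -1/1347382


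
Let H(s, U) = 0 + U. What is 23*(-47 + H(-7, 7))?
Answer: -920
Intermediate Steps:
H(s, U) = U
23*(-47 + H(-7, 7)) = 23*(-47 + 7) = 23*(-40) = -920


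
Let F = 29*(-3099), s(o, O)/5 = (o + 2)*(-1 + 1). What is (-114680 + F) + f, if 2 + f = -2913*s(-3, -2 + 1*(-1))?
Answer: -204553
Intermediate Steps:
s(o, O) = 0 (s(o, O) = 5*((o + 2)*(-1 + 1)) = 5*((2 + o)*0) = 5*0 = 0)
F = -89871
f = -2 (f = -2 - 2913*0 = -2 + 0 = -2)
(-114680 + F) + f = (-114680 - 89871) - 2 = -204551 - 2 = -204553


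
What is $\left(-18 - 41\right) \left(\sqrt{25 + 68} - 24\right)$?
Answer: $1416 - 59 \sqrt{93} \approx 847.02$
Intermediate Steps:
$\left(-18 - 41\right) \left(\sqrt{25 + 68} - 24\right) = \left(-18 - 41\right) \left(\sqrt{93} - 24\right) = - 59 \left(-24 + \sqrt{93}\right) = 1416 - 59 \sqrt{93}$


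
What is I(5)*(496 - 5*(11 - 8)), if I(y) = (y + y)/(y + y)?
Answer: 481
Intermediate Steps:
I(y) = 1 (I(y) = (2*y)/((2*y)) = (2*y)*(1/(2*y)) = 1)
I(5)*(496 - 5*(11 - 8)) = 1*(496 - 5*(11 - 8)) = 1*(496 - 5*3) = 1*(496 - 15) = 1*481 = 481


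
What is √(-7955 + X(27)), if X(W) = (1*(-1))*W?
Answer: I*√7982 ≈ 89.342*I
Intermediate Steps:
X(W) = -W
√(-7955 + X(27)) = √(-7955 - 1*27) = √(-7955 - 27) = √(-7982) = I*√7982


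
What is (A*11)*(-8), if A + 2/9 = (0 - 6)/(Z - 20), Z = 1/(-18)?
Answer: -22000/3249 ≈ -6.7713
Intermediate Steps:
Z = -1/18 ≈ -0.055556
A = 250/3249 (A = -2/9 + (0 - 6)/(-1/18 - 20) = -2/9 - 6/(-361/18) = -2/9 - 6*(-18/361) = -2/9 + 108/361 = 250/3249 ≈ 0.076947)
(A*11)*(-8) = ((250/3249)*11)*(-8) = (2750/3249)*(-8) = -22000/3249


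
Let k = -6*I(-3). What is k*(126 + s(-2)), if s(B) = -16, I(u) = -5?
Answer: 3300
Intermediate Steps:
k = 30 (k = -6*(-5) = 30)
k*(126 + s(-2)) = 30*(126 - 16) = 30*110 = 3300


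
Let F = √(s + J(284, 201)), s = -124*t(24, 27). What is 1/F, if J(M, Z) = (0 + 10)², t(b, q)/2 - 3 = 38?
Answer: -I*√2517/5034 ≈ -0.0099662*I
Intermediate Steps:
t(b, q) = 82 (t(b, q) = 6 + 2*38 = 6 + 76 = 82)
J(M, Z) = 100 (J(M, Z) = 10² = 100)
s = -10168 (s = -124*82 = -10168)
F = 2*I*√2517 (F = √(-10168 + 100) = √(-10068) = 2*I*√2517 ≈ 100.34*I)
1/F = 1/(2*I*√2517) = -I*√2517/5034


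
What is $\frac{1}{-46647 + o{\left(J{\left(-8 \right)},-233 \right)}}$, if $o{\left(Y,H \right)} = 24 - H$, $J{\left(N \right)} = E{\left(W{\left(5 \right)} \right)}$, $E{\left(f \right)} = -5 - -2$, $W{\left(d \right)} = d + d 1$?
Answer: $- \frac{1}{46390} \approx -2.1556 \cdot 10^{-5}$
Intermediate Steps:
$W{\left(d \right)} = 2 d$ ($W{\left(d \right)} = d + d = 2 d$)
$E{\left(f \right)} = -3$ ($E{\left(f \right)} = -5 + 2 = -3$)
$J{\left(N \right)} = -3$
$\frac{1}{-46647 + o{\left(J{\left(-8 \right)},-233 \right)}} = \frac{1}{-46647 + \left(24 - -233\right)} = \frac{1}{-46647 + \left(24 + 233\right)} = \frac{1}{-46647 + 257} = \frac{1}{-46390} = - \frac{1}{46390}$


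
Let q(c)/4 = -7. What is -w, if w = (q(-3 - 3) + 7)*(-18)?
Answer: -378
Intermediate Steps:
q(c) = -28 (q(c) = 4*(-7) = -28)
w = 378 (w = (-28 + 7)*(-18) = -21*(-18) = 378)
-w = -1*378 = -378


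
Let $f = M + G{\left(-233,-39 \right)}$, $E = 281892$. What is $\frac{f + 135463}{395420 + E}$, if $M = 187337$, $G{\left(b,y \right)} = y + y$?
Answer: $\frac{161361}{338656} \approx 0.47647$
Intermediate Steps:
$G{\left(b,y \right)} = 2 y$
$f = 187259$ ($f = 187337 + 2 \left(-39\right) = 187337 - 78 = 187259$)
$\frac{f + 135463}{395420 + E} = \frac{187259 + 135463}{395420 + 281892} = \frac{322722}{677312} = 322722 \cdot \frac{1}{677312} = \frac{161361}{338656}$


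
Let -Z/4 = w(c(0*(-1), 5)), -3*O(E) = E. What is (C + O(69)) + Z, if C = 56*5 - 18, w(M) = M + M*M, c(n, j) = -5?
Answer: 159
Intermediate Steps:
O(E) = -E/3
w(M) = M + M²
Z = -80 (Z = -(-20)*(1 - 5) = -(-20)*(-4) = -4*20 = -80)
C = 262 (C = 280 - 18 = 262)
(C + O(69)) + Z = (262 - ⅓*69) - 80 = (262 - 23) - 80 = 239 - 80 = 159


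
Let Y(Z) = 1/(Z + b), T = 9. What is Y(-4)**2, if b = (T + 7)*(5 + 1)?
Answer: 1/8464 ≈ 0.00011815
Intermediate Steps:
b = 96 (b = (9 + 7)*(5 + 1) = 16*6 = 96)
Y(Z) = 1/(96 + Z) (Y(Z) = 1/(Z + 96) = 1/(96 + Z))
Y(-4)**2 = (1/(96 - 4))**2 = (1/92)**2 = 1/8464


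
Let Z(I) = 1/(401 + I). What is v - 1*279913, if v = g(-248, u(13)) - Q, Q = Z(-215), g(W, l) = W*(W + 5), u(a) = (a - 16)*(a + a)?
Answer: -40854715/186 ≈ -2.1965e+5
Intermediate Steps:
u(a) = 2*a*(-16 + a) (u(a) = (-16 + a)*(2*a) = 2*a*(-16 + a))
g(W, l) = W*(5 + W)
Q = 1/186 (Q = 1/(401 - 215) = 1/186 ≈ 0.0053763)
v = 11209103/186 (v = -248*(5 - 248) - 1*1/186 = -248*(-243) - 1/186 = 60264 - 1/186 = 11209103/186 ≈ 60264.)
v - 1*279913 = 11209103/186 - 1*279913 = 11209103/186 - 279913 = -40854715/186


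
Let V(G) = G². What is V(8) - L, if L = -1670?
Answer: 1734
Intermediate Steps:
V(8) - L = 8² - 1*(-1670) = 64 + 1670 = 1734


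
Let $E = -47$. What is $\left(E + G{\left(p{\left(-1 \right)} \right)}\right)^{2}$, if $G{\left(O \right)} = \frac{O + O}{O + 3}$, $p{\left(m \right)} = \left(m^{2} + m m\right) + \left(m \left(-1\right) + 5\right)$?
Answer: $\frac{251001}{121} \approx 2074.4$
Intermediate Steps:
$p{\left(m \right)} = 5 - m + 2 m^{2}$ ($p{\left(m \right)} = \left(m^{2} + m^{2}\right) - \left(-5 + m\right) = 2 m^{2} - \left(-5 + m\right) = 5 - m + 2 m^{2}$)
$G{\left(O \right)} = \frac{2 O}{3 + O}$
$\left(E + G{\left(p{\left(-1 \right)} \right)}\right)^{2} = \left(-47 + \frac{2 \left(5 - -1 + 2 \left(-1\right)^{2}\right)}{3 + \left(5 - -1 + 2 \left(-1\right)^{2}\right)}\right)^{2} = \left(-47 + \frac{2 \left(5 + 1 + 2 \cdot 1\right)}{3 + \left(5 + 1 + 2 \cdot 1\right)}\right)^{2} = \left(-47 + \frac{2 \left(5 + 1 + 2\right)}{3 + \left(5 + 1 + 2\right)}\right)^{2} = \left(-47 + 2 \cdot 8 \frac{1}{3 + 8}\right)^{2} = \left(-47 + 2 \cdot 8 \cdot \frac{1}{11}\right)^{2} = \left(-47 + \frac{16}{11}\right)^{2} = \left(- \frac{501}{11}\right)^{2} = \frac{251001}{121}$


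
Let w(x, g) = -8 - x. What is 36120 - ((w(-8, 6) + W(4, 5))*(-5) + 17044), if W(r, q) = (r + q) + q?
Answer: 19146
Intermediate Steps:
W(r, q) = r + 2*q (W(r, q) = (q + r) + q = r + 2*q)
36120 - ((w(-8, 6) + W(4, 5))*(-5) + 17044) = 36120 - (((-8 - 1*(-8)) + (4 + 2*5))*(-5) + 17044) = 36120 - (((-8 + 8) + (4 + 10))*(-5) + 17044) = 36120 - ((0 + 14)*(-5) + 17044) = 36120 - (14*(-5) + 17044) = 36120 - (-70 + 17044) = 36120 - 1*16974 = 36120 - 16974 = 19146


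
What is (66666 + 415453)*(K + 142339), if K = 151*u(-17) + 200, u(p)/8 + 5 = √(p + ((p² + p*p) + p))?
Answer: 65808761381 + 2329599008*√34 ≈ 7.9393e+10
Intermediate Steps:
u(p) = -40 + 8*√(2*p + 2*p²) (u(p) = -40 + 8*√(p + ((p² + p*p) + p)) = -40 + 8*√(p + ((p² + p²) + p)) = -40 + 8*√(p + (2*p² + p)) = -40 + 8*√(p + (p + 2*p²)) = -40 + 8*√(2*p + 2*p²))
K = -5840 + 4832*√34 (K = 151*(-40 + 8*√2*√(-17*(1 - 17))) + 200 = 151*(-40 + 8*√2*√(-17*(-16))) + 200 = 151*(-40 + 8*√2*√272) + 200 = 151*(-40 + 8*√2*(4*√17)) + 200 = 151*(-40 + 32*√34) + 200 = (-6040 + 4832*√34) + 200 = -5840 + 4832*√34 ≈ 22335.)
(66666 + 415453)*(K + 142339) = (66666 + 415453)*((-5840 + 4832*√34) + 142339) = 482119*(136499 + 4832*√34) = 65808761381 + 2329599008*√34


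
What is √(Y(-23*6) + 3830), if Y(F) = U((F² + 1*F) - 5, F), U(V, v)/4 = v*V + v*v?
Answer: I*√10353346 ≈ 3217.7*I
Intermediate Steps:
U(V, v) = 4*v² + 4*V*v (U(V, v) = 4*(v*V + v*v) = 4*(V*v + v²) = 4*(v² + V*v) = 4*v² + 4*V*v)
Y(F) = 4*F*(-5 + F² + 2*F) (Y(F) = 4*F*(((F² + 1*F) - 5) + F) = 4*F*(((F² + F) - 5) + F) = 4*F*(((F + F²) - 5) + F) = 4*F*((-5 + F + F²) + F) = 4*F*(-5 + F² + 2*F))
√(Y(-23*6) + 3830) = √(4*(-23*6)*(-5 + (-23*6)² + 2*(-23*6)) + 3830) = √(4*(-138)*(-5 + (-138)² + 2*(-138)) + 3830) = √(4*(-138)*(-5 + 19044 - 276) + 3830) = √(4*(-138)*18763 + 3830) = √(-10357176 + 3830) = √(-10353346) = I*√10353346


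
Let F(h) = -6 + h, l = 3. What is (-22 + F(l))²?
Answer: 625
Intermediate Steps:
(-22 + F(l))² = (-22 + (-6 + 3))² = (-22 - 3)² = (-25)² = 625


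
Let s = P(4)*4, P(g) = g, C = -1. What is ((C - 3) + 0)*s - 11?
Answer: -75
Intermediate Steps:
s = 16 (s = 4*4 = 16)
((C - 3) + 0)*s - 11 = ((-1 - 3) + 0)*16 - 11 = (-4 + 0)*16 - 11 = -4*16 - 11 = -64 - 11 = -75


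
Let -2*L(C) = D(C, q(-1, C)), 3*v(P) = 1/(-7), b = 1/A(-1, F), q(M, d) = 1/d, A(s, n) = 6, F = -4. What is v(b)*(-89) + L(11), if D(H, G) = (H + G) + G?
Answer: -625/462 ≈ -1.3528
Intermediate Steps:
b = 1/6 ≈ 0.16667
v(P) = -1/21 (v(P) = (1/3)/(-7) = (1/3)*(-1/7) = -1/21)
D(H, G) = H + 2*G (D(H, G) = (G + H) + G = H + 2*G)
L(C) = -1/C - C/2 (L(C) = -(C + 2/C)/2 = -1/C - C/2)
v(b)*(-89) + L(11) = -1/21*(-89) + (-1/11 - 1/2*11) = 89/21 + (-1*1/11 - 11/2) = 89/21 + (-1/11 - 11/2) = 89/21 - 123/22 = -625/462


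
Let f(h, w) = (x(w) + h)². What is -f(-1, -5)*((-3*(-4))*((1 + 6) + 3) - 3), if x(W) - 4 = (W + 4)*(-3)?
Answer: -4212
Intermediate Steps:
x(W) = -8 - 3*W (x(W) = 4 + (W + 4)*(-3) = 4 + (4 + W)*(-3) = 4 + (-12 - 3*W) = -8 - 3*W)
f(h, w) = (-8 + h - 3*w)² (f(h, w) = ((-8 - 3*w) + h)² = (-8 + h - 3*w)²)
-f(-1, -5)*((-3*(-4))*((1 + 6) + 3) - 3) = -(8 - 1*(-1) + 3*(-5))²*((-3*(-4))*((1 + 6) + 3) - 3) = -(8 + 1 - 15)²*(12*(7 + 3) - 3) = -(-6)²*(12*10 - 3) = -36*(120 - 3) = -36*117 = -1*4212 = -4212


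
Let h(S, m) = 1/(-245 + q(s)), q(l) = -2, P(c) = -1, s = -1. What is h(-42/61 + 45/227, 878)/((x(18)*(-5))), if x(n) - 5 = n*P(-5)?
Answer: -1/16055 ≈ -6.2286e-5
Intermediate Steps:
x(n) = 5 - n (x(n) = 5 + n*(-1) = 5 - n)
h(S, m) = -1/247 (h(S, m) = 1/(-245 - 2) = 1/(-247) = -1/247)
h(-42/61 + 45/227, 878)/((x(18)*(-5))) = -(-1/(5*(5 - 1*18)))/247 = -(-1/(5*(5 - 18)))/247 = -1/(247*((-13*(-5)))) = -1/247/65 = -1/247*1/65 = -1/16055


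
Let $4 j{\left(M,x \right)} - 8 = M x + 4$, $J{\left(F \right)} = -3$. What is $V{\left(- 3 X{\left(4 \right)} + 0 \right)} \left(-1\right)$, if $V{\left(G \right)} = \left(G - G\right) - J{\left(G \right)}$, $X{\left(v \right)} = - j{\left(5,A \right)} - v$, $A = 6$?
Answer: $-3$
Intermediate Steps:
$j{\left(M,x \right)} = 3 + \frac{M x}{4}$ ($j{\left(M,x \right)} = 2 + \frac{M x + 4}{4} = 2 + \frac{4 + M x}{4} = 2 + \left(1 + \frac{M x}{4}\right) = 3 + \frac{M x}{4}$)
$X{\left(v \right)} = - \frac{21}{2} - v$ ($X{\left(v \right)} = - (3 + \frac{1}{4} \cdot 5 \cdot 6) - v = - (3 + \frac{15}{2}) - v = \left(-1\right) \frac{21}{2} - v = - \frac{21}{2} - v$)
$V{\left(G \right)} = 3$ ($V{\left(G \right)} = \left(G - G\right) - -3 = 0 + 3 = 3$)
$V{\left(- 3 X{\left(4 \right)} + 0 \right)} \left(-1\right) = 3 \left(-1\right) = -3$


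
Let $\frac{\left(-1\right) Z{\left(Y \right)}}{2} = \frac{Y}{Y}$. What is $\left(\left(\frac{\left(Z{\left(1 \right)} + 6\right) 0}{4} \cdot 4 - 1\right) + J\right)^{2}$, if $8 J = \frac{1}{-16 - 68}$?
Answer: $\frac{452929}{451584} \approx 1.003$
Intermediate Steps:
$Z{\left(Y \right)} = -2$ ($Z{\left(Y \right)} = - 2 \frac{Y}{Y} = \left(-2\right) 1 = -2$)
$J = - \frac{1}{672}$ ($J = \frac{1}{8 \left(-16 - 68\right)} = \frac{1}{8 \left(-84\right)} = \frac{1}{8} \left(- \frac{1}{84}\right) = - \frac{1}{672} \approx -0.0014881$)
$\left(\left(\frac{\left(Z{\left(1 \right)} + 6\right) 0}{4} \cdot 4 - 1\right) + J\right)^{2} = \left(\left(\frac{\left(-2 + 6\right) 0}{4} \cdot 4 - 1\right) - \frac{1}{672}\right)^{2} = \left(\left(4 \cdot 0 \cdot \frac{1}{4} \cdot 4 - 1\right) - \frac{1}{672}\right)^{2} = \left(\left(0 \cdot \frac{1}{4} \cdot 4 - 1\right) - \frac{1}{672}\right)^{2} = \left(\left(0 \cdot 4 - 1\right) - \frac{1}{672}\right)^{2} = \left(\left(0 - 1\right) - \frac{1}{672}\right)^{2} = \left(-1 - \frac{1}{672}\right)^{2} = \left(- \frac{673}{672}\right)^{2} = \frac{452929}{451584}$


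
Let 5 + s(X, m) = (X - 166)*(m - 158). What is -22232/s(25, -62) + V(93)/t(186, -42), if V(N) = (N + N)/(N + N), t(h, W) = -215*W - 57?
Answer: -199456721/278297595 ≈ -0.71670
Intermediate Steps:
t(h, W) = -57 - 215*W
V(N) = 1 (V(N) = (2*N)/((2*N)) = (2*N)*(1/(2*N)) = 1)
s(X, m) = -5 + (-166 + X)*(-158 + m) (s(X, m) = -5 + (X - 166)*(m - 158) = -5 + (-166 + X)*(-158 + m))
-22232/s(25, -62) + V(93)/t(186, -42) = -22232/(26223 - 166*(-62) - 158*25 + 25*(-62)) + 1/(-57 - 215*(-42)) = -22232/(26223 + 10292 - 3950 - 1550) + 1/(-57 + 9030) = -22232/31015 + 1/8973 = -199456721/278297595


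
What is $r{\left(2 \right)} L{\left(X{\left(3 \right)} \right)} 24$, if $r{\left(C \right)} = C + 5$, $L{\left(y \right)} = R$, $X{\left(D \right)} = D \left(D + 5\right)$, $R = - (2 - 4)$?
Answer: $336$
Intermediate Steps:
$R = 2$ ($R = \left(-1\right) \left(-2\right) = 2$)
$X{\left(D \right)} = D \left(5 + D\right)$
$L{\left(y \right)} = 2$
$r{\left(C \right)} = 5 + C$
$r{\left(2 \right)} L{\left(X{\left(3 \right)} \right)} 24 = \left(5 + 2\right) 2 \cdot 24 = 7 \cdot 2 \cdot 24 = 14 \cdot 24 = 336$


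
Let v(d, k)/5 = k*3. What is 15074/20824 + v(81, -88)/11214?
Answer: 11796013/19460028 ≈ 0.60617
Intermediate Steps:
v(d, k) = 15*k (v(d, k) = 5*(k*3) = 5*(3*k) = 15*k)
15074/20824 + v(81, -88)/11214 = 15074/20824 + (15*(-88))/11214 = 15074*(1/20824) - 1320*1/11214 = 7537/10412 - 220/1869 = 11796013/19460028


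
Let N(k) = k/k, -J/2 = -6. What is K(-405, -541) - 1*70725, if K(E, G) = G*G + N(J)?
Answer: 221957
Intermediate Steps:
J = 12 (J = -2*(-6) = 12)
N(k) = 1
K(E, G) = 1 + G² (K(E, G) = G*G + 1 = G² + 1 = 1 + G²)
K(-405, -541) - 1*70725 = (1 + (-541)²) - 1*70725 = (1 + 292681) - 70725 = 292682 - 70725 = 221957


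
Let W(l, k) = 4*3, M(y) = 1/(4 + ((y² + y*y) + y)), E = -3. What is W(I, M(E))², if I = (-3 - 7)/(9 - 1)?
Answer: 144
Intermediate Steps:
I = -5/4 (I = -10/8 = -10*⅛ = -5/4 ≈ -1.2500)
M(y) = 1/(4 + y + 2*y²) (M(y) = 1/(4 + ((y² + y²) + y)) = 1/(4 + (2*y² + y)) = 1/(4 + (y + 2*y²)) = 1/(4 + y + 2*y²))
W(l, k) = 12
W(I, M(E))² = 12² = 144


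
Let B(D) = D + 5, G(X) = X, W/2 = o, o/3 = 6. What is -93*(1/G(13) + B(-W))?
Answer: 37386/13 ≈ 2875.8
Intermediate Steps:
o = 18 (o = 3*6 = 18)
W = 36 (W = 2*18 = 36)
B(D) = 5 + D
-93*(1/G(13) + B(-W)) = -93*(1/13 + (5 - 1*36)) = -93*(1/13 + (5 - 36)) = -93*(1/13 - 31) = -93*(-402/13) = 37386/13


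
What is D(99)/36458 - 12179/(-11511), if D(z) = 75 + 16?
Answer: 445069483/419668038 ≈ 1.0605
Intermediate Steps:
D(z) = 91
D(99)/36458 - 12179/(-11511) = 91/36458 - 12179/(-11511) = 91*(1/36458) - 12179*(-1/11511) = 91/36458 + 12179/11511 = 445069483/419668038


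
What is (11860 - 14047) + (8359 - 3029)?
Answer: 3143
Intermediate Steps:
(11860 - 14047) + (8359 - 3029) = -2187 + 5330 = 3143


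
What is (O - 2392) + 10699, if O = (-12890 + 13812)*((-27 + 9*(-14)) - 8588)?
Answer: -8050895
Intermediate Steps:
O = -8059202 (O = 922*((-27 - 126) - 8588) = 922*(-153 - 8588) = 922*(-8741) = -8059202)
(O - 2392) + 10699 = (-8059202 - 2392) + 10699 = -8061594 + 10699 = -8050895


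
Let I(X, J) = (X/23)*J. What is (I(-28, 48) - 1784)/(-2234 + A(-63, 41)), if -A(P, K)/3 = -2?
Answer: 10594/12811 ≈ 0.82695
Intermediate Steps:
A(P, K) = 6 (A(P, K) = -3*(-2) = 6)
I(X, J) = J*X/23 (I(X, J) = (X*(1/23))*J = (X/23)*J = J*X/23)
(I(-28, 48) - 1784)/(-2234 + A(-63, 41)) = ((1/23)*48*(-28) - 1784)/(-2234 + 6) = (-1344/23 - 1784)/(-2228) = -42376/23*(-1/2228) = 10594/12811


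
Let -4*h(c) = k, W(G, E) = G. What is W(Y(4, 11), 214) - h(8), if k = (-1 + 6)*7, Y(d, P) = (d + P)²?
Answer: 935/4 ≈ 233.75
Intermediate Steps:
Y(d, P) = (P + d)²
k = 35 (k = 5*7 = 35)
h(c) = -35/4 (h(c) = -¼*35 = -35/4)
W(Y(4, 11), 214) - h(8) = (11 + 4)² - 1*(-35/4) = 15² + 35/4 = 225 + 35/4 = 935/4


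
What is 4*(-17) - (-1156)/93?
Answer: -5168/93 ≈ -55.570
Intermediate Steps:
4*(-17) - (-1156)/93 = -68 - (-1156)/93 = -68 - 34*(-34/93) = -68 + 1156/93 = -5168/93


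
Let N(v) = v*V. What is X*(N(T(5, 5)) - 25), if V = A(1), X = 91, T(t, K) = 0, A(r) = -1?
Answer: -2275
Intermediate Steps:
V = -1
N(v) = -v (N(v) = v*(-1) = -v)
X*(N(T(5, 5)) - 25) = 91*(-1*0 - 25) = 91*(0 - 25) = 91*(-25) = -2275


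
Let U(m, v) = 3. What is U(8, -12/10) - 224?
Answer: -221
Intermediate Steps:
U(8, -12/10) - 224 = 3 - 224 = -221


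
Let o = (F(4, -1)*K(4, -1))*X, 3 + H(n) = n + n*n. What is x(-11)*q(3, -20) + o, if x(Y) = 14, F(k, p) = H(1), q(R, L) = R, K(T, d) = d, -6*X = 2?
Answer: 125/3 ≈ 41.667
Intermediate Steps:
X = -1/3 (X = -1/6*2 = -1/3 ≈ -0.33333)
H(n) = -3 + n + n**2 (H(n) = -3 + (n + n*n) = -3 + (n + n**2) = -3 + n + n**2)
F(k, p) = -1 (F(k, p) = -3 + 1 + 1**2 = -3 + 1 + 1 = -1)
o = -1/3 (o = -1*(-1)*(-1/3) = 1*(-1/3) = -1/3 ≈ -0.33333)
x(-11)*q(3, -20) + o = 14*3 - 1/3 = 42 - 1/3 = 125/3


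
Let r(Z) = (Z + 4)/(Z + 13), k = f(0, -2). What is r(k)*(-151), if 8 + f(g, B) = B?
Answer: 302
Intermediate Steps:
f(g, B) = -8 + B
k = -10 (k = -8 - 2 = -10)
r(Z) = (4 + Z)/(13 + Z)
r(k)*(-151) = ((4 - 10)/(13 - 10))*(-151) = (-6/3)*(-151) = ((⅓)*(-6))*(-151) = -2*(-151) = 302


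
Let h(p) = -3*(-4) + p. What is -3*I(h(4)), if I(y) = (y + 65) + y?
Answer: -291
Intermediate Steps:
h(p) = 12 + p
I(y) = 65 + 2*y (I(y) = (65 + y) + y = 65 + 2*y)
-3*I(h(4)) = -3*(65 + 2*(12 + 4)) = -3*(65 + 2*16) = -3*(65 + 32) = -3*97 = -291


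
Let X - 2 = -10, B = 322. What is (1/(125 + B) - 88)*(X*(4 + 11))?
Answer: 1573400/149 ≈ 10560.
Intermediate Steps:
X = -8 (X = 2 - 10 = -8)
(1/(125 + B) - 88)*(X*(4 + 11)) = (1/(125 + 322) - 88)*(-8*(4 + 11)) = (1/447 - 88)*(-8*15) = (1/447 - 88)*(-120) = -39335/447*(-120) = 1573400/149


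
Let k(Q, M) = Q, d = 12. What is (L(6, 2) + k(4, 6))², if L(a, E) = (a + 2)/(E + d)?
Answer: 1024/49 ≈ 20.898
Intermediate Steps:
L(a, E) = (2 + a)/(12 + E) (L(a, E) = (a + 2)/(E + 12) = (2 + a)/(12 + E))
(L(6, 2) + k(4, 6))² = ((2 + 6)/(12 + 2) + 4)² = (8/14 + 4)² = ((1/14)*8 + 4)² = (4/7 + 4)² = (32/7)² = 1024/49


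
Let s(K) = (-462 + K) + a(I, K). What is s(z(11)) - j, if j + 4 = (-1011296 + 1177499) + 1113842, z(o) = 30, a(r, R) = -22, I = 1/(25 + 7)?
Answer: -1280495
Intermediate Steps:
I = 1/32 ≈ 0.031250
j = 1280041 (j = -4 + ((-1011296 + 1177499) + 1113842) = -4 + (166203 + 1113842) = -4 + 1280045 = 1280041)
s(K) = -484 + K (s(K) = (-462 + K) - 22 = -484 + K)
s(z(11)) - j = (-484 + 30) - 1*1280041 = -454 - 1280041 = -1280495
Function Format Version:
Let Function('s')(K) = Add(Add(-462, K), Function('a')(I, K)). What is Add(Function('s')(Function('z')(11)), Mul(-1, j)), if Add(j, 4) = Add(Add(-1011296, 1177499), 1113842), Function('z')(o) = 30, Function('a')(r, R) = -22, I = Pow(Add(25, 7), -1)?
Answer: -1280495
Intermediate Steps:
I = Rational(1, 32) (I = Pow(32, -1) = Rational(1, 32) ≈ 0.031250)
j = 1280041 (j = Add(-4, Add(Add(-1011296, 1177499), 1113842)) = Add(-4, Add(166203, 1113842)) = Add(-4, 1280045) = 1280041)
Function('s')(K) = Add(-484, K) (Function('s')(K) = Add(Add(-462, K), -22) = Add(-484, K))
Add(Function('s')(Function('z')(11)), Mul(-1, j)) = Add(Add(-484, 30), Mul(-1, 1280041)) = Add(-454, -1280041) = -1280495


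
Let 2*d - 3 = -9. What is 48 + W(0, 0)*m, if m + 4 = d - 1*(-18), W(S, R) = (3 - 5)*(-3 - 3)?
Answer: 180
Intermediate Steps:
d = -3 (d = 3/2 + (½)*(-9) = 3/2 - 9/2 = -3)
W(S, R) = 12 (W(S, R) = -2*(-6) = 12)
m = 11 (m = -4 + (-3 - 1*(-18)) = -4 + (-3 + 18) = -4 + 15 = 11)
48 + W(0, 0)*m = 48 + 12*11 = 48 + 132 = 180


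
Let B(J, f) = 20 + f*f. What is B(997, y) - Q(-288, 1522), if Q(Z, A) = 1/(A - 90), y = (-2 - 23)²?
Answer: 559403639/1432 ≈ 3.9065e+5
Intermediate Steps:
y = 625 (y = (-25)² = 625)
B(J, f) = 20 + f²
Q(Z, A) = 1/(-90 + A)
B(997, y) - Q(-288, 1522) = (20 + 625²) - 1/(-90 + 1522) = (20 + 390625) - 1/1432 = 390645 - 1*1/1432 = 390645 - 1/1432 = 559403639/1432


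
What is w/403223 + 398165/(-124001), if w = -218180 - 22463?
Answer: -190389258438/50000055223 ≈ -3.8078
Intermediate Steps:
w = -240643
w/403223 + 398165/(-124001) = -240643/403223 + 398165/(-124001) = -240643*1/403223 + 398165*(-1/124001) = -240643/403223 - 398165/124001 = -190389258438/50000055223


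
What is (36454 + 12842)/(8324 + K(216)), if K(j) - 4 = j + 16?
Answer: 3081/535 ≈ 5.7589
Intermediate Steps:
K(j) = 20 + j (K(j) = 4 + (j + 16) = 4 + (16 + j) = 20 + j)
(36454 + 12842)/(8324 + K(216)) = (36454 + 12842)/(8324 + (20 + 216)) = 49296/(8324 + 236) = 49296/8560 = 49296*(1/8560) = 3081/535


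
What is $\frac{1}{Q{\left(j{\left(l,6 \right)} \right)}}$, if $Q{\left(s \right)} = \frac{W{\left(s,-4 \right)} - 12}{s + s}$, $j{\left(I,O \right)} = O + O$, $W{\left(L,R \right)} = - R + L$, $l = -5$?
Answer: $6$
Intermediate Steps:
$W{\left(L,R \right)} = L - R$
$j{\left(I,O \right)} = 2 O$
$Q{\left(s \right)} = \frac{-8 + s}{2 s}$ ($Q{\left(s \right)} = \frac{\left(s - -4\right) - 12}{s + s} = \frac{\left(s + 4\right) - 12}{2 s} = \left(\left(4 + s\right) - 12\right) \frac{1}{2 s} = \left(-8 + s\right) \frac{1}{2 s} = \frac{-8 + s}{2 s}$)
$\frac{1}{Q{\left(j{\left(l,6 \right)} \right)}} = \frac{1}{\frac{1}{2} \frac{1}{2 \cdot 6} \left(-8 + 2 \cdot 6\right)} = \frac{1}{\frac{1}{2} \cdot \frac{1}{12} \left(-8 + 12\right)} = \frac{1}{\frac{1}{2} \cdot \frac{1}{12} \cdot 4} = \frac{1}{\frac{1}{6}} = 6$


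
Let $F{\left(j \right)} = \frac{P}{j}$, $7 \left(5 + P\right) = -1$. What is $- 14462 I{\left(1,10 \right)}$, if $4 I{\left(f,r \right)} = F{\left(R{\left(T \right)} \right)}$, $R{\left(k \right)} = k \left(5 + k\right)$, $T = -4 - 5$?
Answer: $\frac{1033}{2} \approx 516.5$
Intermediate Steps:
$P = - \frac{36}{7}$ ($P = -5 + \frac{1}{7} \left(-1\right) = -5 - \frac{1}{7} = - \frac{36}{7} \approx -5.1429$)
$T = -9$ ($T = -4 - 5 = -9$)
$F{\left(j \right)} = - \frac{36}{7 j}$
$I{\left(f,r \right)} = - \frac{1}{28}$ ($I{\left(f,r \right)} = \frac{\left(- \frac{36}{7}\right) \frac{1}{\left(-9\right) \left(5 - 9\right)}}{4} = \frac{\left(- \frac{36}{7}\right) \frac{1}{\left(-9\right) \left(-4\right)}}{4} = \frac{\left(- \frac{36}{7}\right) \frac{1}{36}}{4} = \frac{1}{4} \left(- \frac{1}{7}\right) = - \frac{1}{28}$)
$- 14462 I{\left(1,10 \right)} = \left(-14462\right) \left(- \frac{1}{28}\right) = \frac{1033}{2}$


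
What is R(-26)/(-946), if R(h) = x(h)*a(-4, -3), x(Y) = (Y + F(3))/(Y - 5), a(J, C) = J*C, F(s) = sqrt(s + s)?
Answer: -156/14663 + 6*sqrt(6)/14663 ≈ -0.0096367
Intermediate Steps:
F(s) = sqrt(2)*sqrt(s) (F(s) = sqrt(2*s) = sqrt(2)*sqrt(s))
a(J, C) = C*J
x(Y) = (Y + sqrt(6))/(-5 + Y) (x(Y) = (Y + sqrt(2)*sqrt(3))/(Y - 5) = (Y + sqrt(6))/(-5 + Y))
R(h) = 12*(h + sqrt(6))/(-5 + h) (R(h) = ((h + sqrt(6))/(-5 + h))*(-3*(-4)) = ((h + sqrt(6))/(-5 + h))*12 = 12*(h + sqrt(6))/(-5 + h))
R(-26)/(-946) = (12*(-26 + sqrt(6))/(-5 - 26))/(-946) = (12*(-26 + sqrt(6))/(-31))*(-1/946) = (12*(-1/31)*(-26 + sqrt(6)))*(-1/946) = (312/31 - 12*sqrt(6)/31)*(-1/946) = -156/14663 + 6*sqrt(6)/14663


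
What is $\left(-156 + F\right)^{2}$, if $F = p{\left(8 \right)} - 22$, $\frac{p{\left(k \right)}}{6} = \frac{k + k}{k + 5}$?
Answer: $\frac{4919524}{169} \approx 29110.0$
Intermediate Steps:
$p{\left(k \right)} = \frac{12 k}{5 + k}$ ($p{\left(k \right)} = 6 \frac{k + k}{k + 5} = 6 \frac{2 k}{5 + k} = \frac{12 k}{5 + k}$)
$F = - \frac{190}{13}$ ($F = 12 \cdot 8 \frac{1}{5 + 8} - 22 = 12 \cdot 8 \cdot \frac{1}{13} - 22 = \frac{96}{13} - 22 = - \frac{190}{13} \approx -14.615$)
$\left(-156 + F\right)^{2} = \left(-156 - \frac{190}{13}\right)^{2} = \left(- \frac{2218}{13}\right)^{2} = \frac{4919524}{169}$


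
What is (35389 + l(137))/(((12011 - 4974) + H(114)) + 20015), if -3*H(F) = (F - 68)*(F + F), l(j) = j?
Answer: 5921/3926 ≈ 1.5082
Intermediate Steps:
H(F) = -2*F*(-68 + F)/3 (H(F) = -(F - 68)*(F + F)/3 = -(-68 + F)*2*F/3 = -2*F*(-68 + F)/3)
(35389 + l(137))/(((12011 - 4974) + H(114)) + 20015) = (35389 + 137)/(((12011 - 4974) + (⅔)*114*(68 - 1*114)) + 20015) = 35526/((7037 + (⅔)*114*(68 - 114)) + 20015) = 35526/((7037 + (⅔)*114*(-46)) + 20015) = 35526/((7037 - 3496) + 20015) = 35526/(3541 + 20015) = 35526/23556 = 35526*(1/23556) = 5921/3926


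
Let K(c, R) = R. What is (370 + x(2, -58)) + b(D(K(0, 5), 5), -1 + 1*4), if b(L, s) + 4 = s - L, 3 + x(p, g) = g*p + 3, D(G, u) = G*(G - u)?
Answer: 253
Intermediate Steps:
x(p, g) = g*p (x(p, g) = -3 + (g*p + 3) = -3 + (3 + g*p) = g*p)
b(L, s) = -4 + s - L (b(L, s) = -4 + (s - L) = -4 + s - L)
(370 + x(2, -58)) + b(D(K(0, 5), 5), -1 + 1*4) = (370 - 58*2) + (-4 + (-1 + 1*4) - 5*(5 - 1*5)) = (370 - 116) + (-4 + (-1 + 4) - 5*(5 - 5)) = 254 + (-4 + 3 - 5*0) = 254 + (-4 + 3 - 1*0) = 254 + (-4 + 3 + 0) = 254 - 1 = 253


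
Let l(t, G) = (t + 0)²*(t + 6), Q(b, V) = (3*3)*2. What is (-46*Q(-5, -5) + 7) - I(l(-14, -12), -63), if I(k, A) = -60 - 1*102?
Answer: -659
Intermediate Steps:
Q(b, V) = 18 (Q(b, V) = 9*2 = 18)
l(t, G) = t²*(6 + t)
I(k, A) = -162 (I(k, A) = -60 - 102 = -162)
(-46*Q(-5, -5) + 7) - I(l(-14, -12), -63) = (-46*18 + 7) - 1*(-162) = (-828 + 7) + 162 = -821 + 162 = -659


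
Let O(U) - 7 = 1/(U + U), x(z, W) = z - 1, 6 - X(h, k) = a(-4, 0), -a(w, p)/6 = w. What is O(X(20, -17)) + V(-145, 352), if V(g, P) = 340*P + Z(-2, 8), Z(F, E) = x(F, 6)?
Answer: 4308623/36 ≈ 1.1968e+5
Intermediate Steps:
a(w, p) = -6*w
X(h, k) = -18 (X(h, k) = 6 - (-6)*(-4) = 6 - 1*24 = 6 - 24 = -18)
x(z, W) = -1 + z
Z(F, E) = -1 + F
O(U) = 7 + 1/(2*U) (O(U) = 7 + 1/(U + U) = 7 + 1/(2*U))
V(g, P) = -3 + 340*P (V(g, P) = 340*P + (-1 - 2) = 340*P - 3 = -3 + 340*P)
O(X(20, -17)) + V(-145, 352) = (7 + (½)/(-18)) + (-3 + 340*352) = (7 + (½)*(-1/18)) + (-3 + 119680) = (7 - 1/36) + 119677 = 251/36 + 119677 = 4308623/36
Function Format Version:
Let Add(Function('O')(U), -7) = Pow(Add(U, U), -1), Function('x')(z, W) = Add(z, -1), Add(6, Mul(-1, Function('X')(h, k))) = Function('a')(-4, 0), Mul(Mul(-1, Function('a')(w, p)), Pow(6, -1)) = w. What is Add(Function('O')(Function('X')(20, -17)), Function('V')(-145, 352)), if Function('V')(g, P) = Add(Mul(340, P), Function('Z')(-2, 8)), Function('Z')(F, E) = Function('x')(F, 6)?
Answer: Rational(4308623, 36) ≈ 1.1968e+5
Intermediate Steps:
Function('a')(w, p) = Mul(-6, w)
Function('X')(h, k) = -18 (Function('X')(h, k) = Add(6, Mul(-1, Mul(-6, -4))) = Add(6, Mul(-1, 24)) = Add(6, -24) = -18)
Function('x')(z, W) = Add(-1, z)
Function('Z')(F, E) = Add(-1, F)
Function('O')(U) = Add(7, Mul(Rational(1, 2), Pow(U, -1))) (Function('O')(U) = Add(7, Pow(Add(U, U), -1)) = Add(7, Pow(Mul(2, U), -1)) = Add(7, Mul(Rational(1, 2), Pow(U, -1))))
Function('V')(g, P) = Add(-3, Mul(340, P)) (Function('V')(g, P) = Add(Mul(340, P), Add(-1, -2)) = Add(Mul(340, P), -3) = Add(-3, Mul(340, P)))
Add(Function('O')(Function('X')(20, -17)), Function('V')(-145, 352)) = Add(Add(7, Mul(Rational(1, 2), Pow(-18, -1))), Add(-3, Mul(340, 352))) = Add(Add(7, Mul(Rational(1, 2), Rational(-1, 18))), Add(-3, 119680)) = Add(Add(7, Rational(-1, 36)), 119677) = Add(Rational(251, 36), 119677) = Rational(4308623, 36)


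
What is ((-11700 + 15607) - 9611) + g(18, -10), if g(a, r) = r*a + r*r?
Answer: -5784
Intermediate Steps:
g(a, r) = r² + a*r (g(a, r) = a*r + r² = r² + a*r)
((-11700 + 15607) - 9611) + g(18, -10) = ((-11700 + 15607) - 9611) - 10*(18 - 10) = (3907 - 9611) - 10*8 = -5704 - 80 = -5784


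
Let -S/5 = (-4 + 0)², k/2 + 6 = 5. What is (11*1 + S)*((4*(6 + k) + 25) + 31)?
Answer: -4968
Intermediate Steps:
k = -2 (k = -12 + 2*5 = -12 + 10 = -2)
S = -80 (S = -5*(-4 + 0)² = -5*(-4)² = -5*16 = -80)
(11*1 + S)*((4*(6 + k) + 25) + 31) = (11*1 - 80)*((4*(6 - 2) + 25) + 31) = (11 - 80)*((4*4 + 25) + 31) = -69*((16 + 25) + 31) = -69*(41 + 31) = -69*72 = -4968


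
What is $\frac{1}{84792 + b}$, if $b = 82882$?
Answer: $\frac{1}{167674} \approx 5.964 \cdot 10^{-6}$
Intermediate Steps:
$\frac{1}{84792 + b} = \frac{1}{84792 + 82882} = \frac{1}{167674}$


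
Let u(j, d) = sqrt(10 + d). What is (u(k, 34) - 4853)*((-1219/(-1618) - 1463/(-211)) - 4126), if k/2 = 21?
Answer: 32337627515/1618 - 1405983805*sqrt(11)/170699 ≈ 1.9959e+7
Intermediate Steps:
k = 42 (k = 2*21 = 42)
(u(k, 34) - 4853)*((-1219/(-1618) - 1463/(-211)) - 4126) = (sqrt(10 + 34) - 4853)*((-1219/(-1618) - 1463/(-211)) - 4126) = (sqrt(44) - 4853)*((-1219*(-1/1618) - 1463*(-1/211)) - 4126) = (2*sqrt(11) - 4853)*((1219/1618 + 1463/211) - 4126) = (-4853 + 2*sqrt(11))*(2624343/341398 - 4126) = (-4853 + 2*sqrt(11))*(-1405983805/341398) = 32337627515/1618 - 1405983805*sqrt(11)/170699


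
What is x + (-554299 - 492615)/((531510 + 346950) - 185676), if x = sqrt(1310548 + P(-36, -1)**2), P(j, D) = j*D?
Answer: -523457/346392 + 2*sqrt(327961) ≈ 1143.8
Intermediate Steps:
P(j, D) = D*j
x = 2*sqrt(327961) (x = sqrt(1310548 + (-1*(-36))**2) = sqrt(1310548 + 36**2) = sqrt(1310548 + 1296) = sqrt(1311844) = 2*sqrt(327961) ≈ 1145.4)
x + (-554299 - 492615)/((531510 + 346950) - 185676) = 2*sqrt(327961) + (-554299 - 492615)/((531510 + 346950) - 185676) = 2*sqrt(327961) - 1046914/(878460 - 185676) = 2*sqrt(327961) - 1046914/692784 = 2*sqrt(327961) - 1046914*1/692784 = 2*sqrt(327961) - 523457/346392 = -523457/346392 + 2*sqrt(327961)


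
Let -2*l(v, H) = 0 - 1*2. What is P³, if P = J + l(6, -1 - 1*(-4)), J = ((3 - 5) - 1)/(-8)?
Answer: 1331/512 ≈ 2.5996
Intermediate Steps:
l(v, H) = 1 (l(v, H) = -(0 - 1*2)/2 = -(0 - 2)/2 = -½*(-2) = 1)
J = 3/8 (J = (-2 - 1)*(-⅛) = -3*(-⅛) = 3/8 ≈ 0.37500)
P = 11/8 (P = 3/8 + 1 = 11/8 ≈ 1.3750)
P³ = (11/8)³ = 1331/512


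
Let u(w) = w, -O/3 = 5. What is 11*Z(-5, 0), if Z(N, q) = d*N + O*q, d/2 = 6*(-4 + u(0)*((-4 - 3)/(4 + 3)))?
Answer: 2640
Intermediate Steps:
O = -15 (O = -3*5 = -15)
d = -48 (d = 2*(6*(-4 + 0*((-4 - 3)/(4 + 3)))) = 2*(6*(-4 + 0*(-7/7))) = 2*(6*(-4 + 0*(-7*⅐))) = 2*(6*(-4 + 0*(-1))) = 2*(6*(-4 + 0)) = 2*(6*(-4)) = 2*(-24) = -48)
Z(N, q) = -48*N - 15*q
11*Z(-5, 0) = 11*(-48*(-5) - 15*0) = 11*(240 + 0) = 11*240 = 2640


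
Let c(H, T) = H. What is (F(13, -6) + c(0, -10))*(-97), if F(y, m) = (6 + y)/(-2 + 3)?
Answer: -1843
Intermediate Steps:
F(y, m) = 6 + y (F(y, m) = (6 + y)/1 = (6 + y)*1 = 6 + y)
(F(13, -6) + c(0, -10))*(-97) = ((6 + 13) + 0)*(-97) = (19 + 0)*(-97) = 19*(-97) = -1843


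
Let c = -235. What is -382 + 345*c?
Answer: -81457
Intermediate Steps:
-382 + 345*c = -382 + 345*(-235) = -382 - 81075 = -81457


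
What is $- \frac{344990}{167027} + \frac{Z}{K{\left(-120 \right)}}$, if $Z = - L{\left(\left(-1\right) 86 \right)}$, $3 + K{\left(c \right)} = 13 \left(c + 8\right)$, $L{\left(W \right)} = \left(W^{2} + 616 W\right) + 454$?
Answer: $- \frac{8040600812}{243692393} \approx -32.995$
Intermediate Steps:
$L{\left(W \right)} = 454 + W^{2} + 616 W$
$K{\left(c \right)} = 101 + 13 c$ ($K{\left(c \right)} = -3 + 13 \left(c + 8\right) = -3 + 13 \left(8 + c\right) = -3 + \left(104 + 13 c\right) = 101 + 13 c$)
$Z = 45126$ ($Z = - (454 + \left(\left(-1\right) 86\right)^{2} + 616 \left(\left(-1\right) 86\right)) = - (454 + \left(-86\right)^{2} + 616 \left(-86\right)) = - (454 + 7396 - 52976) = \left(-1\right) \left(-45126\right) = 45126$)
$- \frac{344990}{167027} + \frac{Z}{K{\left(-120 \right)}} = - \frac{344990}{167027} + \frac{45126}{101 + 13 \left(-120\right)} = \left(-344990\right) \frac{1}{167027} + \frac{45126}{101 - 1560} = - \frac{344990}{167027} + \frac{45126}{-1459} = - \frac{344990}{167027} + 45126 \left(- \frac{1}{1459}\right) = - \frac{344990}{167027} - \frac{45126}{1459} = - \frac{8040600812}{243692393}$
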